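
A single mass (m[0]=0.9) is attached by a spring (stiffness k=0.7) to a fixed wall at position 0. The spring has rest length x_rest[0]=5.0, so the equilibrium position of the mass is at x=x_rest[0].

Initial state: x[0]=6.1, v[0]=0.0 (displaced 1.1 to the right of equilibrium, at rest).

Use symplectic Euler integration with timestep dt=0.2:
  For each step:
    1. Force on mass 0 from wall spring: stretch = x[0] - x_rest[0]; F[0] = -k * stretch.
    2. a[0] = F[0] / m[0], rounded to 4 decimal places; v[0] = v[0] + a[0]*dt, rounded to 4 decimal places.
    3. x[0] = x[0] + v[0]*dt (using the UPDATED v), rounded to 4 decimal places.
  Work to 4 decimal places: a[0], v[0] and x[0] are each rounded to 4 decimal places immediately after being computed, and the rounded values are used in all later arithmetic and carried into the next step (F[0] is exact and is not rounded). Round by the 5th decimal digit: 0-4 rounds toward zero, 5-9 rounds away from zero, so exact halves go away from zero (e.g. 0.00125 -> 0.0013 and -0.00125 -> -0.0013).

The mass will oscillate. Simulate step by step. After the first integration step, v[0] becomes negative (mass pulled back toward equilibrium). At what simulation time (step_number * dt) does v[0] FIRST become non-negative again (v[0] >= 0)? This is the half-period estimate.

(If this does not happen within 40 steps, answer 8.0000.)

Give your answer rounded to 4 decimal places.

Answer: 3.6000

Derivation:
Step 0: x=[6.1000] v=[0.0000]
Step 1: x=[6.0658] v=[-0.1711]
Step 2: x=[5.9984] v=[-0.3369]
Step 3: x=[5.9000] v=[-0.4922]
Step 4: x=[5.7736] v=[-0.6322]
Step 5: x=[5.6231] v=[-0.7525]
Step 6: x=[5.4532] v=[-0.8494]
Step 7: x=[5.2692] v=[-0.9199]
Step 8: x=[5.0768] v=[-0.9618]
Step 9: x=[4.8821] v=[-0.9737]
Step 10: x=[4.6910] v=[-0.9554]
Step 11: x=[4.5095] v=[-0.9073]
Step 12: x=[4.3433] v=[-0.8310]
Step 13: x=[4.1975] v=[-0.7288]
Step 14: x=[4.0767] v=[-0.6040]
Step 15: x=[3.9846] v=[-0.4604]
Step 16: x=[3.9241] v=[-0.3024]
Step 17: x=[3.8971] v=[-0.1350]
Step 18: x=[3.9044] v=[0.0366]
First v>=0 after going negative at step 18, time=3.6000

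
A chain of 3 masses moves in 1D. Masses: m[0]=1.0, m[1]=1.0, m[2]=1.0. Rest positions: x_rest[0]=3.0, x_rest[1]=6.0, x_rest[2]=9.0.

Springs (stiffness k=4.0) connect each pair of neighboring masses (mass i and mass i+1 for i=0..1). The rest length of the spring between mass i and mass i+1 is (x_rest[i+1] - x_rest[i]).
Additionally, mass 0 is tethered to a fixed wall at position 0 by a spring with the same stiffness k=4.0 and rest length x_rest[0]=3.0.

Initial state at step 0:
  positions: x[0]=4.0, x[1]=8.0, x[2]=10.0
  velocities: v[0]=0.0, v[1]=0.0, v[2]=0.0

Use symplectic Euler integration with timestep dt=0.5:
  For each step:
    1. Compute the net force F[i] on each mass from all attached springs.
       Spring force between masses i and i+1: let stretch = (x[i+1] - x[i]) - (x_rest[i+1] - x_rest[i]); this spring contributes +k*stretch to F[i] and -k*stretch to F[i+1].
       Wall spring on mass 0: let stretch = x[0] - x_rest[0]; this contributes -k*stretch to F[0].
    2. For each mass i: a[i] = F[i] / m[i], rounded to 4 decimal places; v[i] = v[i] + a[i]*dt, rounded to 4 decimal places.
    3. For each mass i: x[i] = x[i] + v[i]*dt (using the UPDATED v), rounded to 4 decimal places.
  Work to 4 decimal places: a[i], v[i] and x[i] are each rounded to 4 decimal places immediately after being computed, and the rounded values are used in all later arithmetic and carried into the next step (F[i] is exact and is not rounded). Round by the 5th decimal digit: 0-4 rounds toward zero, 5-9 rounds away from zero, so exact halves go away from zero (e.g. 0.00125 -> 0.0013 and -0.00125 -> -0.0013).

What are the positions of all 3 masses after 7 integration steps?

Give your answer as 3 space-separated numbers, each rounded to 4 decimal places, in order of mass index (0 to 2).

Answer: 2.0000 4.0000 8.0000

Derivation:
Step 0: x=[4.0000 8.0000 10.0000] v=[0.0000 0.0000 0.0000]
Step 1: x=[4.0000 6.0000 11.0000] v=[0.0000 -4.0000 2.0000]
Step 2: x=[2.0000 7.0000 10.0000] v=[-4.0000 2.0000 -2.0000]
Step 3: x=[3.0000 6.0000 9.0000] v=[2.0000 -2.0000 -2.0000]
Step 4: x=[4.0000 5.0000 8.0000] v=[2.0000 -2.0000 -2.0000]
Step 5: x=[2.0000 6.0000 7.0000] v=[-4.0000 2.0000 -2.0000]
Step 6: x=[2.0000 4.0000 8.0000] v=[0.0000 -4.0000 2.0000]
Step 7: x=[2.0000 4.0000 8.0000] v=[0.0000 0.0000 0.0000]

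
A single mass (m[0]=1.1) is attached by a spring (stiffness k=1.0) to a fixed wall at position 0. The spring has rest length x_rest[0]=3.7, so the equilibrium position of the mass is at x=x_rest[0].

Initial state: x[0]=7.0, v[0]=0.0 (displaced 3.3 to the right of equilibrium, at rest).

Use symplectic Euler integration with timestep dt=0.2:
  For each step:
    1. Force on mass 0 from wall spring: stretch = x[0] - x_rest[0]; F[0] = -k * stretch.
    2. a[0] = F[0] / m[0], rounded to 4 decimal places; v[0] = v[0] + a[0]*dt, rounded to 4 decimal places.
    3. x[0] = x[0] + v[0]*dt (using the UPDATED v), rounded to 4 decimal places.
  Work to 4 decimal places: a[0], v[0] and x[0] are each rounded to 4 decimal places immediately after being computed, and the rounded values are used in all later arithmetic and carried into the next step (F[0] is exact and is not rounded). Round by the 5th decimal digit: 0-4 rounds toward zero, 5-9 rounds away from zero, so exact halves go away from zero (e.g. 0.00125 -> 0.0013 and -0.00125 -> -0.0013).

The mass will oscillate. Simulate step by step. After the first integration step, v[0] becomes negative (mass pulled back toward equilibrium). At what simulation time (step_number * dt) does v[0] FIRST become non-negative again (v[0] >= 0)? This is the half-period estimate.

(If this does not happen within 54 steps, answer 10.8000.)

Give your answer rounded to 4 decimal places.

Answer: 3.4000

Derivation:
Step 0: x=[7.0000] v=[0.0000]
Step 1: x=[6.8800] v=[-0.6000]
Step 2: x=[6.6444] v=[-1.1782]
Step 3: x=[6.3017] v=[-1.7135]
Step 4: x=[5.8644] v=[-2.1865]
Step 5: x=[5.3484] v=[-2.5800]
Step 6: x=[4.7725] v=[-2.8797]
Step 7: x=[4.1576] v=[-3.0747]
Step 8: x=[3.5260] v=[-3.1579]
Step 9: x=[2.9007] v=[-3.1263]
Step 10: x=[2.3045] v=[-2.9810]
Step 11: x=[1.7590] v=[-2.7273]
Step 12: x=[1.2841] v=[-2.3744]
Step 13: x=[0.8971] v=[-1.9351]
Step 14: x=[0.6120] v=[-1.4255]
Step 15: x=[0.4392] v=[-0.8640]
Step 16: x=[0.3850] v=[-0.2711]
Step 17: x=[0.4513] v=[0.3316]
First v>=0 after going negative at step 17, time=3.4000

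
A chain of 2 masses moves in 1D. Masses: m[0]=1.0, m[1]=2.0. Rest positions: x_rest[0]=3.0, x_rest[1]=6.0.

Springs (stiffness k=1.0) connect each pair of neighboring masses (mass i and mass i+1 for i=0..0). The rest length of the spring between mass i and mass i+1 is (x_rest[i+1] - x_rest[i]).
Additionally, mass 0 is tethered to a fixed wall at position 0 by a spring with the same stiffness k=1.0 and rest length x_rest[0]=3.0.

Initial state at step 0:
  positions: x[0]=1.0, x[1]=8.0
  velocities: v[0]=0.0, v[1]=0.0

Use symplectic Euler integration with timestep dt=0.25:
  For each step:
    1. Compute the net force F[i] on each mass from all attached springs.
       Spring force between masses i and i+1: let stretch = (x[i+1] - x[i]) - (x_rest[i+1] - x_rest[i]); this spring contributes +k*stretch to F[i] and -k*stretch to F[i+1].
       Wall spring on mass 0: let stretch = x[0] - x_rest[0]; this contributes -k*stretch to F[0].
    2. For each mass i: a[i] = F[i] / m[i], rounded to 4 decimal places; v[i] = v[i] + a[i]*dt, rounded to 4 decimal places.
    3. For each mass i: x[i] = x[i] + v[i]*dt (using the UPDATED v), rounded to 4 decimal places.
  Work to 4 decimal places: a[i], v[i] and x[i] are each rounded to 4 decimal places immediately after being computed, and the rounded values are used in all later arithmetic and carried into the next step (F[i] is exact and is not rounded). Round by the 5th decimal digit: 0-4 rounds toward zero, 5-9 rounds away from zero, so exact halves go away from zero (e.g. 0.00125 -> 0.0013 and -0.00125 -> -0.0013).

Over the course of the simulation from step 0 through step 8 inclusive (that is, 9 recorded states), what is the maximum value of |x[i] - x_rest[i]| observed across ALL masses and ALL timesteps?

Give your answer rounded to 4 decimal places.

Step 0: x=[1.0000 8.0000] v=[0.0000 0.0000]
Step 1: x=[1.3750 7.8750] v=[1.5000 -0.5000]
Step 2: x=[2.0703 7.6406] v=[2.7813 -0.9375]
Step 3: x=[2.9844 7.3259] v=[3.6563 -1.2588]
Step 4: x=[3.9833 6.9693] v=[3.9956 -1.4265]
Step 5: x=[4.9199 6.6131] v=[3.7463 -1.4248]
Step 6: x=[5.6548 6.2977] v=[2.9396 -1.2615]
Step 7: x=[6.0765 6.0560] v=[1.6866 -0.9669]
Step 8: x=[6.1171 5.9087] v=[0.1624 -0.5893]
Max displacement = 3.1171

Answer: 3.1171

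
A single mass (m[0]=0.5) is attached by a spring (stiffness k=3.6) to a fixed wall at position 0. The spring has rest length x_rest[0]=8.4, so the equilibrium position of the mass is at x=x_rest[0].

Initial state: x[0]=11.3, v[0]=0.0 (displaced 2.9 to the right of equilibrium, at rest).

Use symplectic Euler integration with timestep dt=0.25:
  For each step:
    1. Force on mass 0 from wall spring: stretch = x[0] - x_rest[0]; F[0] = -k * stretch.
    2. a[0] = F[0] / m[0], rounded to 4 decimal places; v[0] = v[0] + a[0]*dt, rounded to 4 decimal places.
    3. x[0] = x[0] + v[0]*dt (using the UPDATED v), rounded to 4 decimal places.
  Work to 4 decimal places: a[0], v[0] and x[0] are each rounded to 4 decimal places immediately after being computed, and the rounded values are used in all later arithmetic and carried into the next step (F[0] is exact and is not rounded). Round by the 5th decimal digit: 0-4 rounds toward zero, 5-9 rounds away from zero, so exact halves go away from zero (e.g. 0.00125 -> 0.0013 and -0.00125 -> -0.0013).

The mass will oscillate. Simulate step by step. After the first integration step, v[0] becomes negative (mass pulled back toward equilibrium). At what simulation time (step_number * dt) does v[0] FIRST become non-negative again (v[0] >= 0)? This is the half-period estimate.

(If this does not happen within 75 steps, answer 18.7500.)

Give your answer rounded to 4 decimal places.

Step 0: x=[11.3000] v=[0.0000]
Step 1: x=[9.9950] v=[-5.2200]
Step 2: x=[7.9723] v=[-8.0910]
Step 3: x=[6.1420] v=[-7.3212]
Step 4: x=[5.3278] v=[-3.2568]
Step 5: x=[5.8961] v=[2.2732]
First v>=0 after going negative at step 5, time=1.2500

Answer: 1.2500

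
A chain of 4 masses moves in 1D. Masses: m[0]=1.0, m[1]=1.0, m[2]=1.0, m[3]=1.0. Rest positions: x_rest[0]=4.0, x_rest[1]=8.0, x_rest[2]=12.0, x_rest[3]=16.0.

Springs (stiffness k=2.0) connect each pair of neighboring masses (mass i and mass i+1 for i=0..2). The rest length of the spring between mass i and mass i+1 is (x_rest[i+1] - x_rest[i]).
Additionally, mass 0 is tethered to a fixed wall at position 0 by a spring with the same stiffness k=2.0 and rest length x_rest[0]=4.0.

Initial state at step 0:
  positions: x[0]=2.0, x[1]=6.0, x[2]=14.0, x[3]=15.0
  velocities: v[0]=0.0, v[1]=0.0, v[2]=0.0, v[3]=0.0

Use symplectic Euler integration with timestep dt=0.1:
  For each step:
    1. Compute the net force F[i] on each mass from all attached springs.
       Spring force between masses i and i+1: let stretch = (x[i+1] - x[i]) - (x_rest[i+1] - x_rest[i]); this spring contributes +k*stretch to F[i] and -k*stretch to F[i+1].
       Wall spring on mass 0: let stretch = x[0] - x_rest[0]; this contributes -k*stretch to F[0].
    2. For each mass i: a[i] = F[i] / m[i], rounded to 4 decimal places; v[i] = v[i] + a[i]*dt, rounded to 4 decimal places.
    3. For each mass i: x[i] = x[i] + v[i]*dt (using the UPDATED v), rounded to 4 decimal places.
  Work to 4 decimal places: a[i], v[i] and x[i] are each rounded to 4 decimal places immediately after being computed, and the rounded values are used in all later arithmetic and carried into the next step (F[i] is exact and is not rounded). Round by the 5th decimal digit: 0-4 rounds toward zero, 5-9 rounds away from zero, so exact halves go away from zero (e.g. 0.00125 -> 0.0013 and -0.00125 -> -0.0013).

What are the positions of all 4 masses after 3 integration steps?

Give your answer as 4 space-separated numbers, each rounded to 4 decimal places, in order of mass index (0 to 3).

Answer: 2.2399 6.4544 13.2015 15.3403

Derivation:
Step 0: x=[2.0000 6.0000 14.0000 15.0000] v=[0.0000 0.0000 0.0000 0.0000]
Step 1: x=[2.0400 6.0800 13.8600 15.0600] v=[0.4000 0.8000 -1.4000 0.6000]
Step 2: x=[2.1200 6.2348 13.5884 15.1760] v=[0.8000 1.5480 -2.7160 1.1600]
Step 3: x=[2.2399 6.4544 13.2015 15.3403] v=[1.1990 2.1958 -3.8692 1.6425]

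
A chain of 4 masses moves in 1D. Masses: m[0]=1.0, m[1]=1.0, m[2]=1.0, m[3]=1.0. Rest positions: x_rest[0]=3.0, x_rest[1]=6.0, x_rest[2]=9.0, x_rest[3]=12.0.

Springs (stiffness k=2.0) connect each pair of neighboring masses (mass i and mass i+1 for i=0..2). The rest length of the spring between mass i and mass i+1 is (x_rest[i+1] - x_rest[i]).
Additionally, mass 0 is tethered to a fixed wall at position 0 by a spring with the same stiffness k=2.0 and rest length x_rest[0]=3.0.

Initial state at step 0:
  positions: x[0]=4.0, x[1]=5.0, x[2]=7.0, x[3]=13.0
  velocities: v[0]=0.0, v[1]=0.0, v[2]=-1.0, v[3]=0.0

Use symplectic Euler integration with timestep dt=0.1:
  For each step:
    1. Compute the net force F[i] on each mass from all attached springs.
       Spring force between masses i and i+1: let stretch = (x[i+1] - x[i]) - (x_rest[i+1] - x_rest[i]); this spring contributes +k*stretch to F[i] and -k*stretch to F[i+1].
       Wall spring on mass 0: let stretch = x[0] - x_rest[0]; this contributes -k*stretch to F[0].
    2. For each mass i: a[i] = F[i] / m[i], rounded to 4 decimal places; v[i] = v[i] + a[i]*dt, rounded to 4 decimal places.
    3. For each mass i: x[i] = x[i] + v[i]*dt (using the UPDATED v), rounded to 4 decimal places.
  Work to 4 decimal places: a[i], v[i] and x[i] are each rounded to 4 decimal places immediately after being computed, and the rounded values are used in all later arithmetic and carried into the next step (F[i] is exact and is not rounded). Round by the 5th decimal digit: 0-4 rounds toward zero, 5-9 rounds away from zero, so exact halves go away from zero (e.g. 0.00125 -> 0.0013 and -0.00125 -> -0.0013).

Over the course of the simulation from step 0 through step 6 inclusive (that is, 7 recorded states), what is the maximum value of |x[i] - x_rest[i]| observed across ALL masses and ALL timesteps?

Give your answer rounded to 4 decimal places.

Answer: 2.0200

Derivation:
Step 0: x=[4.0000 5.0000 7.0000 13.0000] v=[0.0000 0.0000 -1.0000 0.0000]
Step 1: x=[3.9400 5.0200 6.9800 12.9400] v=[-0.6000 0.2000 -0.2000 -0.6000]
Step 2: x=[3.8228 5.0576 7.0400 12.8208] v=[-1.1720 0.3760 0.6000 -1.1920]
Step 3: x=[3.6538 5.1102 7.1760 12.6460] v=[-1.6896 0.5255 1.3597 -1.7482]
Step 4: x=[3.4409 5.1749 7.3801 12.4218] v=[-2.1291 0.6474 2.0405 -2.2422]
Step 5: x=[3.1939 5.2491 7.6409 12.1568] v=[-2.4705 0.7416 2.6078 -2.6505]
Step 6: x=[2.9241 5.3300 7.9442 11.8614] v=[-2.6982 0.8089 3.0326 -2.9537]
Max displacement = 2.0200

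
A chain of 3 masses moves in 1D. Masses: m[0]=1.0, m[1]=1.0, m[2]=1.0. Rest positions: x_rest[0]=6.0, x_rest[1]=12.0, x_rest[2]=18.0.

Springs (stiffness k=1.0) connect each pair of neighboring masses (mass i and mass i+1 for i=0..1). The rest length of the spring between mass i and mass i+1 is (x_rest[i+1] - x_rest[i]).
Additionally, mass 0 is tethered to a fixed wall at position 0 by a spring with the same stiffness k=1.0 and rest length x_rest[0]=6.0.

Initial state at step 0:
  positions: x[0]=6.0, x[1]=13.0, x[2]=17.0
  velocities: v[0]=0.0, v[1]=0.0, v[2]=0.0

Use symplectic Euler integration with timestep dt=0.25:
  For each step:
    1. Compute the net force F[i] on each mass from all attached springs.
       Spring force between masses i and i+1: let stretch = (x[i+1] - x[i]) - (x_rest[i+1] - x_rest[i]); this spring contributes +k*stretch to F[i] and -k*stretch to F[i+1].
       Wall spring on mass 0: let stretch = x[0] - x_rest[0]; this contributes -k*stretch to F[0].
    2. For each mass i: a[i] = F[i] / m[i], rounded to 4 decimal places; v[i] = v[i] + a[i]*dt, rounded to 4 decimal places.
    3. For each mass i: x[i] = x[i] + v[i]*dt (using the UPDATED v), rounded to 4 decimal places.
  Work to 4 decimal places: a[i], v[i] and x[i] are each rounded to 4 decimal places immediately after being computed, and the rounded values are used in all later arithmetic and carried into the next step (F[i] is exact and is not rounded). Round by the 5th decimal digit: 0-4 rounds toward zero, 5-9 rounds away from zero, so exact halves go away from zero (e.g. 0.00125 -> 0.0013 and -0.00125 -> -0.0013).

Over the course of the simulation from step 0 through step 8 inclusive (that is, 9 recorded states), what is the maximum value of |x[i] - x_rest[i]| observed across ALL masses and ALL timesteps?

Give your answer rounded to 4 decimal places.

Answer: 1.0491

Derivation:
Step 0: x=[6.0000 13.0000 17.0000] v=[0.0000 0.0000 0.0000]
Step 1: x=[6.0625 12.8125 17.1250] v=[0.2500 -0.7500 0.5000]
Step 2: x=[6.1680 12.4727 17.3555] v=[0.4219 -1.3594 0.9219]
Step 3: x=[6.2820 12.0440 17.6558] v=[0.4561 -1.7149 1.2012]
Step 4: x=[6.3635 11.6059 17.9804] v=[0.3261 -1.7525 1.2983]
Step 5: x=[6.3750 11.2385 18.2816] v=[0.0458 -1.4695 1.2047]
Step 6: x=[6.2920 11.0074 18.5176] v=[-0.3321 -0.9246 0.9439]
Step 7: x=[6.1104 10.9509 18.6592] v=[-0.7263 -0.2259 0.5664]
Step 8: x=[5.8495 11.0737 18.6940] v=[-1.0438 0.4911 0.1393]
Max displacement = 1.0491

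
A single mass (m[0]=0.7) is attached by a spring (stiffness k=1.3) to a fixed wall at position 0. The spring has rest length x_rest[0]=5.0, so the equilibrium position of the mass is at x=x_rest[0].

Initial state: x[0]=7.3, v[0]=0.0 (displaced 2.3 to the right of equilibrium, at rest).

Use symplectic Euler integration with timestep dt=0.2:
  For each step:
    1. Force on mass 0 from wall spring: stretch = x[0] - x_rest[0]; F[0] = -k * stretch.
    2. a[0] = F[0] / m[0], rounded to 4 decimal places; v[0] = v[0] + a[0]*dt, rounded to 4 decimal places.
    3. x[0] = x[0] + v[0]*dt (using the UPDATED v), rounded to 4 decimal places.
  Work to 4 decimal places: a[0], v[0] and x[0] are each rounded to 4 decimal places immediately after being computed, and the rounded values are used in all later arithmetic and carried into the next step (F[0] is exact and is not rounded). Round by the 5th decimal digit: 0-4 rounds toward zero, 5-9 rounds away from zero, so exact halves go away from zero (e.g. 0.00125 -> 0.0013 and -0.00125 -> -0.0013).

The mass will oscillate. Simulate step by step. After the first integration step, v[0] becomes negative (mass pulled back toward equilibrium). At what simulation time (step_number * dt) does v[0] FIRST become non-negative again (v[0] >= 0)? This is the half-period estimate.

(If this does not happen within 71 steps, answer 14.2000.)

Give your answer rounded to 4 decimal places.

Step 0: x=[7.3000] v=[0.0000]
Step 1: x=[7.1291] v=[-0.8543]
Step 2: x=[6.8001] v=[-1.6451]
Step 3: x=[6.3374] v=[-2.3137]
Step 4: x=[5.7753] v=[-2.8104]
Step 5: x=[5.1556] v=[-3.0984]
Step 6: x=[4.5244] v=[-3.1562]
Step 7: x=[3.9285] v=[-2.9795]
Step 8: x=[3.4122] v=[-2.5815]
Step 9: x=[3.0139] v=[-1.9917]
Step 10: x=[2.7631] v=[-1.2540]
Step 11: x=[2.6785] v=[-0.4232]
Step 12: x=[2.7663] v=[0.4391]
First v>=0 after going negative at step 12, time=2.4000

Answer: 2.4000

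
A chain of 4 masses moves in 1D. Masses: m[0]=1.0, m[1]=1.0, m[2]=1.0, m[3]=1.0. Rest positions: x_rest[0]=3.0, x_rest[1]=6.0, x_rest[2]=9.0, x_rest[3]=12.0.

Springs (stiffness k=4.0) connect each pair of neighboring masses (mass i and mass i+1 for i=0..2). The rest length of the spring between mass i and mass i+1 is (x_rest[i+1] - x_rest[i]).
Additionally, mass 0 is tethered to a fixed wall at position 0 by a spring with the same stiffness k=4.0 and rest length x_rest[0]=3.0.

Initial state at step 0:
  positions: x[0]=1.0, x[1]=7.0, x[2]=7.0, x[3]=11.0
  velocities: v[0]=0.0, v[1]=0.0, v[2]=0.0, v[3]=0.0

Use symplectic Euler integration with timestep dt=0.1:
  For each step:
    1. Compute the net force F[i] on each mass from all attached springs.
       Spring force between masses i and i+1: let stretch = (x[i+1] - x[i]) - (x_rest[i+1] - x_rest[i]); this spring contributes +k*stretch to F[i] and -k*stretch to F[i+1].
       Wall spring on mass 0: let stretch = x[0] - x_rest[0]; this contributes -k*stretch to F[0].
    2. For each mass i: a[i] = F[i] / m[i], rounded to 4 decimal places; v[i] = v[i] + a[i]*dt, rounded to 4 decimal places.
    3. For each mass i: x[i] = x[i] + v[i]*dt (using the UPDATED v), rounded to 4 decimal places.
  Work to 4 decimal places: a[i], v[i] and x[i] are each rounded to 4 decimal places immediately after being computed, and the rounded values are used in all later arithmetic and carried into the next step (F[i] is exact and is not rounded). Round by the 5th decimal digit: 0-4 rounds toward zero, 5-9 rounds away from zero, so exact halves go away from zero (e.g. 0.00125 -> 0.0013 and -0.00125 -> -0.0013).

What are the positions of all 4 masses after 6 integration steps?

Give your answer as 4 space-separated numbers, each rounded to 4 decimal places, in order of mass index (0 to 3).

Answer: 3.6730 3.9479 8.9583 10.6210

Derivation:
Step 0: x=[1.0000 7.0000 7.0000 11.0000] v=[0.0000 0.0000 0.0000 0.0000]
Step 1: x=[1.2000 6.7600 7.1600 10.9600] v=[2.0000 -2.4000 1.6000 -0.4000]
Step 2: x=[1.5744 6.3136 7.4560 10.8880] v=[3.7440 -4.4640 2.9600 -0.7200]
Step 3: x=[2.0754 5.7233 7.8436 10.7987] v=[5.0099 -5.9027 3.8758 -0.8928]
Step 4: x=[2.6393 5.0719 8.2646 10.7112] v=[5.6389 -6.5137 4.2097 -0.8748]
Step 5: x=[3.1949 4.4509 8.6557 10.6459] v=[5.5562 -6.2097 3.9113 -0.6534]
Step 6: x=[3.6730 3.9479 8.9583 10.6210] v=[4.7806 -5.0302 3.0255 -0.2495]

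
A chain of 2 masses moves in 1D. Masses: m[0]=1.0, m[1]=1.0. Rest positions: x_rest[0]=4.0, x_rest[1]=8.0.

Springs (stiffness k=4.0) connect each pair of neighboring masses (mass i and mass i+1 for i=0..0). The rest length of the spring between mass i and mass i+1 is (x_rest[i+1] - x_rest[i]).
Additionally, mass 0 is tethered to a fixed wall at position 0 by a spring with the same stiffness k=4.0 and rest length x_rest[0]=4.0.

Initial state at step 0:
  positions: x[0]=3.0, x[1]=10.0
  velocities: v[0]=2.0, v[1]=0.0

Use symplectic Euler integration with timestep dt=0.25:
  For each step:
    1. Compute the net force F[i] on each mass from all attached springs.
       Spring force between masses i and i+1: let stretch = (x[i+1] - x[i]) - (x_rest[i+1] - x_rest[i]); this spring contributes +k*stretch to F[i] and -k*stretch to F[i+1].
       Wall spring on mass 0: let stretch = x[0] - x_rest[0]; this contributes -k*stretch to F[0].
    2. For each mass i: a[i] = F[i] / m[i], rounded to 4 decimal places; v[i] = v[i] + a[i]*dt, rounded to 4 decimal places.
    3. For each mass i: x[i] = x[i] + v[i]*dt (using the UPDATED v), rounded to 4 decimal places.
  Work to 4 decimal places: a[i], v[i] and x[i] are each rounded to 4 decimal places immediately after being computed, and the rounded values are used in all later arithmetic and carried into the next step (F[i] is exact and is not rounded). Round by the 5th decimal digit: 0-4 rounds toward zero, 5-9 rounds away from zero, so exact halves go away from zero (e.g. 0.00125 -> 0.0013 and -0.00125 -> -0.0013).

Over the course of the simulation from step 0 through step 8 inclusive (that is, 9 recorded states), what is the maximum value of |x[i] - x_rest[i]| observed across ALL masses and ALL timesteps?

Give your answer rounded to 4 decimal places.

Step 0: x=[3.0000 10.0000] v=[2.0000 0.0000]
Step 1: x=[4.5000 9.2500] v=[6.0000 -3.0000]
Step 2: x=[6.0625 8.3125] v=[6.2500 -3.7500]
Step 3: x=[6.6719 7.8125] v=[2.4375 -2.0000]
Step 4: x=[5.8985 8.0274] v=[-3.0938 0.8594]
Step 5: x=[4.1827 8.7100] v=[-6.8634 2.7305]
Step 6: x=[2.5530 9.2608] v=[-6.5188 2.2032]
Step 7: x=[1.9620 9.1347] v=[-2.3640 -0.5046]
Step 8: x=[2.6737 8.2154] v=[2.8467 -3.6773]
Max displacement = 2.6719

Answer: 2.6719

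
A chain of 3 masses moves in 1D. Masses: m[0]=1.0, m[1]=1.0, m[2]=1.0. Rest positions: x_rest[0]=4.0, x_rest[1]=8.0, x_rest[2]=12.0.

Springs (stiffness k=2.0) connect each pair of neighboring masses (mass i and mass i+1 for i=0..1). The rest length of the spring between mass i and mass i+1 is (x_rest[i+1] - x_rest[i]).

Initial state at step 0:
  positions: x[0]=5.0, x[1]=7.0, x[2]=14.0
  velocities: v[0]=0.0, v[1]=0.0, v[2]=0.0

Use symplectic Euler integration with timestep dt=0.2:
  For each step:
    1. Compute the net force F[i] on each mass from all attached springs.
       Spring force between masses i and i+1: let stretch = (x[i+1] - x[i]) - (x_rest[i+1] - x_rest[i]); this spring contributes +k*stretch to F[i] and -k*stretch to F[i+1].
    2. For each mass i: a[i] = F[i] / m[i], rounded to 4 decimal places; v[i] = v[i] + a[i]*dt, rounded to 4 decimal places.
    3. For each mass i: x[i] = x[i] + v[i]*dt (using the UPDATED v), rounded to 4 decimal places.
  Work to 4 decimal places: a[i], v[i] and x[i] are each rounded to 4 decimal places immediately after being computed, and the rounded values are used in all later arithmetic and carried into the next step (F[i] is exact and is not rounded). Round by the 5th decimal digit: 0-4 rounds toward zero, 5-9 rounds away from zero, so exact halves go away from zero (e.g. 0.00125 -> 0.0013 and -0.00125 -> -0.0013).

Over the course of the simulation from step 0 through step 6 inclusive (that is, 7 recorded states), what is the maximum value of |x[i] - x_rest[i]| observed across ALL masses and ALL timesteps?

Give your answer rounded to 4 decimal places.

Answer: 2.3807

Derivation:
Step 0: x=[5.0000 7.0000 14.0000] v=[0.0000 0.0000 0.0000]
Step 1: x=[4.8400 7.4000 13.7600] v=[-0.8000 2.0000 -1.2000]
Step 2: x=[4.5648 8.1040 13.3312] v=[-1.3760 3.5200 -2.1440]
Step 3: x=[4.2527 8.9430 12.8042] v=[-1.5603 4.1952 -2.6349]
Step 4: x=[3.9959 9.7157 12.2883] v=[-1.2842 3.8636 -2.5794]
Step 5: x=[3.8766 10.2366 11.8866] v=[-0.5963 2.6047 -2.0084]
Step 6: x=[3.9461 10.3807 11.6729] v=[0.3477 0.7207 -1.0684]
Max displacement = 2.3807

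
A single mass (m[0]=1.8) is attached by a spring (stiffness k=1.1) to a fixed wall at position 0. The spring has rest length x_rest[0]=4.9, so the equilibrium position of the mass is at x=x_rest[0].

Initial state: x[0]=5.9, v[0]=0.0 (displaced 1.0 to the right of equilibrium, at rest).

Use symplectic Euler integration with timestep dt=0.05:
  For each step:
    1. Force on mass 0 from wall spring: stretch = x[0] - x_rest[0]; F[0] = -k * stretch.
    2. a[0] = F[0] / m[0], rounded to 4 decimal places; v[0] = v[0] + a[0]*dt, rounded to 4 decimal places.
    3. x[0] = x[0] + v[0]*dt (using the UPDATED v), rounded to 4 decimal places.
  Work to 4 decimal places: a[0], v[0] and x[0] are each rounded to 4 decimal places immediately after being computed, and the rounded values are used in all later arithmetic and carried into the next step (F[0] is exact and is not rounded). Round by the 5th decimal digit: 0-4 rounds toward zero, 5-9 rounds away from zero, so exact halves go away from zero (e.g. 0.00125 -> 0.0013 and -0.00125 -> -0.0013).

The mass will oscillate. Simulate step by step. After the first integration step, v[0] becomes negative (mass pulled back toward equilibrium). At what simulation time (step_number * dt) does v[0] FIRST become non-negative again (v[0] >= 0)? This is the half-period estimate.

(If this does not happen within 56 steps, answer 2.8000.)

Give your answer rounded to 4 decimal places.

Answer: 2.8000

Derivation:
Step 0: x=[5.9000] v=[0.0000]
Step 1: x=[5.8985] v=[-0.0306]
Step 2: x=[5.8954] v=[-0.0611]
Step 3: x=[5.8908] v=[-0.0915]
Step 4: x=[5.8847] v=[-0.1218]
Step 5: x=[5.8771] v=[-0.1519]
Step 6: x=[5.8680] v=[-0.1818]
Step 7: x=[5.8574] v=[-0.2114]
Step 8: x=[5.8454] v=[-0.2407]
Step 9: x=[5.8319] v=[-0.2696]
Step 10: x=[5.8170] v=[-0.2981]
Step 11: x=[5.8007] v=[-0.3261]
Step 12: x=[5.7830] v=[-0.3536]
Step 13: x=[5.7640] v=[-0.3806]
Step 14: x=[5.7437] v=[-0.4070]
Step 15: x=[5.7221] v=[-0.4328]
Step 16: x=[5.6992] v=[-0.4579]
Step 17: x=[5.6751] v=[-0.4823]
Step 18: x=[5.6498] v=[-0.5060]
Step 19: x=[5.6234] v=[-0.5289]
Step 20: x=[5.5959] v=[-0.5510]
Step 21: x=[5.5673] v=[-0.5723]
Step 22: x=[5.5377] v=[-0.5927]
Step 23: x=[5.5071] v=[-0.6122]
Step 24: x=[5.4756] v=[-0.6308]
Step 25: x=[5.4432] v=[-0.6484]
Step 26: x=[5.4100] v=[-0.6650]
Step 27: x=[5.3760] v=[-0.6806]
Step 28: x=[5.3412] v=[-0.6951]
Step 29: x=[5.3058] v=[-0.7086]
Step 30: x=[5.2698] v=[-0.7210]
Step 31: x=[5.2332] v=[-0.7323]
Step 32: x=[5.1961] v=[-0.7425]
Step 33: x=[5.1585] v=[-0.7516]
Step 34: x=[5.1205] v=[-0.7595]
Step 35: x=[5.0822] v=[-0.7662]
Step 36: x=[5.0436] v=[-0.7718]
Step 37: x=[5.0048] v=[-0.7762]
Step 38: x=[4.9658] v=[-0.7794]
Step 39: x=[4.9267] v=[-0.7814]
Step 40: x=[4.8876] v=[-0.7822]
Step 41: x=[4.8485] v=[-0.7818]
Step 42: x=[4.8095] v=[-0.7802]
Step 43: x=[4.7706] v=[-0.7774]
Step 44: x=[4.7319] v=[-0.7734]
Step 45: x=[4.6935] v=[-0.7683]
Step 46: x=[4.6554] v=[-0.7620]
Step 47: x=[4.6177] v=[-0.7545]
Step 48: x=[4.5804] v=[-0.7459]
Step 49: x=[4.5436] v=[-0.7361]
Step 50: x=[4.5073] v=[-0.7252]
Step 51: x=[4.4716] v=[-0.7132]
Step 52: x=[4.4366] v=[-0.7001]
Step 53: x=[4.4023] v=[-0.6859]
Step 54: x=[4.3688] v=[-0.6707]
Step 55: x=[4.3361] v=[-0.6545]
Step 56: x=[4.3042] v=[-0.6373]
v[0] did not become non-negative within 56 steps; using fallback time=2.8000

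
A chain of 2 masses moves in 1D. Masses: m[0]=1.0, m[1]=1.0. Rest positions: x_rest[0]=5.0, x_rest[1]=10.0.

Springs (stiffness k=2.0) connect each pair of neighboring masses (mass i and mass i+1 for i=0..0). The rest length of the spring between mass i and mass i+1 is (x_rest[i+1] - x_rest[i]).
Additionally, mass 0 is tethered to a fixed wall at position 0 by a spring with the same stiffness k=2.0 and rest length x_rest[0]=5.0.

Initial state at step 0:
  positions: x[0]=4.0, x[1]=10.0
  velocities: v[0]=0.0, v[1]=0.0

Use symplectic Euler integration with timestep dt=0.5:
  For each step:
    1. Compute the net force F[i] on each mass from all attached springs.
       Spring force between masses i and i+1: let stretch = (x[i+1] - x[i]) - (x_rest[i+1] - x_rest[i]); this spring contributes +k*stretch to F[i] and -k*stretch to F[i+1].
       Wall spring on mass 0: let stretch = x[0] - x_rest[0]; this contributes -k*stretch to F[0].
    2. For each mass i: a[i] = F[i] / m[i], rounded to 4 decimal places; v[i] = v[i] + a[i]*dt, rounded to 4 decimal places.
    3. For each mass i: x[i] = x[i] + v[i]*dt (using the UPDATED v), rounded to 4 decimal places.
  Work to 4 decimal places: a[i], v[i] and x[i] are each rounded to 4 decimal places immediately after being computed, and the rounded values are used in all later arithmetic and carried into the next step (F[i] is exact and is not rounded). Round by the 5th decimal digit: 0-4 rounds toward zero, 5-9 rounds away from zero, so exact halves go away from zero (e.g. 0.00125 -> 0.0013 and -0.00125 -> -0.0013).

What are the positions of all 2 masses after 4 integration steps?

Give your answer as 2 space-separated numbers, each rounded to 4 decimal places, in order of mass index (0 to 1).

Answer: 4.5000 10.5625

Derivation:
Step 0: x=[4.0000 10.0000] v=[0.0000 0.0000]
Step 1: x=[5.0000 9.5000] v=[2.0000 -1.0000]
Step 2: x=[5.7500 9.2500] v=[1.5000 -0.5000]
Step 3: x=[5.3750 9.7500] v=[-0.7500 1.0000]
Step 4: x=[4.5000 10.5625] v=[-1.7500 1.6250]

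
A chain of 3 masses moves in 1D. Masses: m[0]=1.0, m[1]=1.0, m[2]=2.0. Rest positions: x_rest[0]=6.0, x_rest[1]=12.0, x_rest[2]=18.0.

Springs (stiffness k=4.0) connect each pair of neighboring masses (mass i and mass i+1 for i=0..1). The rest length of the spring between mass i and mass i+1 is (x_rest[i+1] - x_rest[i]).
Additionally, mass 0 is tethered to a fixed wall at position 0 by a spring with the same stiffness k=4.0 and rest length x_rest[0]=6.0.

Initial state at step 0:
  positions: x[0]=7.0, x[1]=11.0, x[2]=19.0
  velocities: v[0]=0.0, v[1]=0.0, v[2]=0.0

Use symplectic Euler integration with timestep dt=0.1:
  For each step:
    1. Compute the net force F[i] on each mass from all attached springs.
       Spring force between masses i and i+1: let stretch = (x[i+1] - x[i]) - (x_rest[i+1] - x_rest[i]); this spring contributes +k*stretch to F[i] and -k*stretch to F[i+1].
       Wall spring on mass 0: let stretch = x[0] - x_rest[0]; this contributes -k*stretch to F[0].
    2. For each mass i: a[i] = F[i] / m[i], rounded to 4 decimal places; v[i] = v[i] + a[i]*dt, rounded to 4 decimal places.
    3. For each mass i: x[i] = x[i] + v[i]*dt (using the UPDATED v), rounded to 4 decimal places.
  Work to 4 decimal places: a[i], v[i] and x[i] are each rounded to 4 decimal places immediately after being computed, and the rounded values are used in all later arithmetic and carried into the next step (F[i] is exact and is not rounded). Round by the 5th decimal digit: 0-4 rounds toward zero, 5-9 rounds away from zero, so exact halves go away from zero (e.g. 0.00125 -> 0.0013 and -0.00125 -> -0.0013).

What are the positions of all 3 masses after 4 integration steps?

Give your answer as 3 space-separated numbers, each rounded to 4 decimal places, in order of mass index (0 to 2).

Step 0: x=[7.0000 11.0000 19.0000] v=[0.0000 0.0000 0.0000]
Step 1: x=[6.8800 11.1600 18.9600] v=[-1.2000 1.6000 -0.4000]
Step 2: x=[6.6560 11.4608 18.8840] v=[-2.2400 3.0080 -0.7600]
Step 3: x=[6.3580 11.8663 18.7795] v=[-2.9805 4.0554 -1.0446]
Step 4: x=[6.0260 12.3280 18.6568] v=[-3.3204 4.6174 -1.2272]

Answer: 6.0260 12.3280 18.6568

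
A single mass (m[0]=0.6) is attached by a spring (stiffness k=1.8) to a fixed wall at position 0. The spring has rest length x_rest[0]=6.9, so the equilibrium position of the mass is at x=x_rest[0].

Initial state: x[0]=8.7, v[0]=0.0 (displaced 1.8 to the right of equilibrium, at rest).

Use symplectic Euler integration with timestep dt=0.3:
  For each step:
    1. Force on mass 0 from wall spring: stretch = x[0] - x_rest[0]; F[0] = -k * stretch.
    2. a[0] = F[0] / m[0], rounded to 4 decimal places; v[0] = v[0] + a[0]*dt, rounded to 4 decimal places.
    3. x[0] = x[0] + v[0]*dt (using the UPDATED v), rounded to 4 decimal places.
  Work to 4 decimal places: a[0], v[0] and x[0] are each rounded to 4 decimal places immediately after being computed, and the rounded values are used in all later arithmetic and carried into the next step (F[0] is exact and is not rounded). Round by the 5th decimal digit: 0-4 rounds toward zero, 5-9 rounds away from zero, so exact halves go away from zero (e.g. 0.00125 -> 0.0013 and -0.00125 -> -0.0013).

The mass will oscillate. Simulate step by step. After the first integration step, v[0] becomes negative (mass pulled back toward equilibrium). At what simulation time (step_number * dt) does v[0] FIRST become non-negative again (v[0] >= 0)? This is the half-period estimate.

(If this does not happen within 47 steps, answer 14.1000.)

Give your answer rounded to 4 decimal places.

Answer: 1.8000

Derivation:
Step 0: x=[8.7000] v=[0.0000]
Step 1: x=[8.2140] v=[-1.6200]
Step 2: x=[7.3732] v=[-2.8026]
Step 3: x=[6.4047] v=[-3.2285]
Step 4: x=[5.5699] v=[-2.7827]
Step 5: x=[5.0942] v=[-1.5856]
Step 6: x=[5.1061] v=[0.0396]
First v>=0 after going negative at step 6, time=1.8000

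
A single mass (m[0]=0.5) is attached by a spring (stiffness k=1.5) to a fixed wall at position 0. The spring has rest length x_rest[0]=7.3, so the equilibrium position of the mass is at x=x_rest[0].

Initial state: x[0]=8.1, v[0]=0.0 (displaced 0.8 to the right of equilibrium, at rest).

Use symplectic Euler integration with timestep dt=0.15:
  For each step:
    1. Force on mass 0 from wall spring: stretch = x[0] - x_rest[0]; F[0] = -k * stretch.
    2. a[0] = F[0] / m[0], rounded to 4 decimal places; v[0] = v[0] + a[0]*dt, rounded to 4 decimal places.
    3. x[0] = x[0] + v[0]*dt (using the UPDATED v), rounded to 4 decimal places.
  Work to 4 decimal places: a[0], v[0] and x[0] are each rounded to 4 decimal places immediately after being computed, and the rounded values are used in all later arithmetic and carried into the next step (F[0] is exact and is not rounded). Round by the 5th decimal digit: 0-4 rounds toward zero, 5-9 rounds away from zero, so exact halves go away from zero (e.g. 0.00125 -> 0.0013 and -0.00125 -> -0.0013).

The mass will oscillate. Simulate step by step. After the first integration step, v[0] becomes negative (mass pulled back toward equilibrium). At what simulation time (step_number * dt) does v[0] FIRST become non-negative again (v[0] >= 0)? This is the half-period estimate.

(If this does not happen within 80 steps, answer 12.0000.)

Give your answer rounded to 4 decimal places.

Answer: 1.9500

Derivation:
Step 0: x=[8.1000] v=[0.0000]
Step 1: x=[8.0460] v=[-0.3600]
Step 2: x=[7.9416] v=[-0.6957]
Step 3: x=[7.7939] v=[-0.9844]
Step 4: x=[7.6129] v=[-1.2067]
Step 5: x=[7.4108] v=[-1.3475]
Step 6: x=[7.2012] v=[-1.3974]
Step 7: x=[6.9983] v=[-1.3529]
Step 8: x=[6.8157] v=[-1.2171]
Step 9: x=[6.6658] v=[-0.9992]
Step 10: x=[6.5587] v=[-0.7138]
Step 11: x=[6.5017] v=[-0.3802]
Step 12: x=[6.4986] v=[-0.0210]
Step 13: x=[6.5495] v=[0.3396]
First v>=0 after going negative at step 13, time=1.9500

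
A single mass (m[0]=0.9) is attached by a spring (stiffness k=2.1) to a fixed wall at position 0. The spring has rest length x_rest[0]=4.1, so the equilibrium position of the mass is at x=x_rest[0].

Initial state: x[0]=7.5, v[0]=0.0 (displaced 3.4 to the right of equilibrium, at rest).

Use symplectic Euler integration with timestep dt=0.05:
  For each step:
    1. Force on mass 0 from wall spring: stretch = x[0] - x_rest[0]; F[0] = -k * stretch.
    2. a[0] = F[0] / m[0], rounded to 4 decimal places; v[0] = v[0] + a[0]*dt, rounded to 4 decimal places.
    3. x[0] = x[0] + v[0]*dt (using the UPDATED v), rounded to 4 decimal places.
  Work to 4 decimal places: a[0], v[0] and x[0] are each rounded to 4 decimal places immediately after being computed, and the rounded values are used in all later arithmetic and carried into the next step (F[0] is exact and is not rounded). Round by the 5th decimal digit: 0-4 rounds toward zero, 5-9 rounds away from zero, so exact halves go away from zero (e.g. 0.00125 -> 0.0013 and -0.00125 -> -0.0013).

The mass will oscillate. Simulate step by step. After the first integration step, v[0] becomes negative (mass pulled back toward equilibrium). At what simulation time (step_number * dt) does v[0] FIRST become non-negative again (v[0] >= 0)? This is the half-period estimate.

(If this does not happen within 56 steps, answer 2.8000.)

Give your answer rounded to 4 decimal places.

Step 0: x=[7.5000] v=[0.0000]
Step 1: x=[7.4802] v=[-0.3967]
Step 2: x=[7.4406] v=[-0.7911]
Step 3: x=[7.3816] v=[-1.1808]
Step 4: x=[7.3034] v=[-1.5637]
Step 5: x=[7.2065] v=[-1.9374]
Step 6: x=[7.0915] v=[-2.2998]
Step 7: x=[6.9591] v=[-2.6488]
Step 8: x=[6.8100] v=[-2.9824]
Step 9: x=[6.6451] v=[-3.2986]
Step 10: x=[6.4653] v=[-3.5955]
Step 11: x=[6.2717] v=[-3.8715]
Step 12: x=[6.0655] v=[-4.1249]
Step 13: x=[5.8478] v=[-4.3542]
Step 14: x=[5.6199] v=[-4.5581]
Step 15: x=[5.3831] v=[-4.7354]
Step 16: x=[5.1388] v=[-4.8851]
Step 17: x=[4.8885] v=[-5.0063]
Step 18: x=[4.6336] v=[-5.0983]
Step 19: x=[4.3756] v=[-5.1606]
Step 20: x=[4.1160] v=[-5.1928]
Step 21: x=[3.8563] v=[-5.1947]
Step 22: x=[3.5980] v=[-5.1663]
Step 23: x=[3.3426] v=[-5.1077]
Step 24: x=[3.0916] v=[-5.0193]
Step 25: x=[2.8465] v=[-4.9017]
Step 26: x=[2.6087] v=[-4.7555]
Step 27: x=[2.3796] v=[-4.5815]
Step 28: x=[2.1606] v=[-4.3808]
Step 29: x=[1.9529] v=[-4.1545]
Step 30: x=[1.7577] v=[-3.9040]
Step 31: x=[1.5762] v=[-3.6307]
Step 32: x=[1.4094] v=[-3.3363]
Step 33: x=[1.2583] v=[-3.0224]
Step 34: x=[1.1238] v=[-2.6909]
Step 35: x=[1.0066] v=[-2.3437]
Step 36: x=[0.9075] v=[-1.9828]
Step 37: x=[0.8270] v=[-1.6103]
Step 38: x=[0.7656] v=[-1.2285]
Step 39: x=[0.7236] v=[-0.8395]
Step 40: x=[0.7013] v=[-0.4456]
Step 41: x=[0.6988] v=[-0.0491]
Step 42: x=[0.7162] v=[0.3477]
First v>=0 after going negative at step 42, time=2.1000

Answer: 2.1000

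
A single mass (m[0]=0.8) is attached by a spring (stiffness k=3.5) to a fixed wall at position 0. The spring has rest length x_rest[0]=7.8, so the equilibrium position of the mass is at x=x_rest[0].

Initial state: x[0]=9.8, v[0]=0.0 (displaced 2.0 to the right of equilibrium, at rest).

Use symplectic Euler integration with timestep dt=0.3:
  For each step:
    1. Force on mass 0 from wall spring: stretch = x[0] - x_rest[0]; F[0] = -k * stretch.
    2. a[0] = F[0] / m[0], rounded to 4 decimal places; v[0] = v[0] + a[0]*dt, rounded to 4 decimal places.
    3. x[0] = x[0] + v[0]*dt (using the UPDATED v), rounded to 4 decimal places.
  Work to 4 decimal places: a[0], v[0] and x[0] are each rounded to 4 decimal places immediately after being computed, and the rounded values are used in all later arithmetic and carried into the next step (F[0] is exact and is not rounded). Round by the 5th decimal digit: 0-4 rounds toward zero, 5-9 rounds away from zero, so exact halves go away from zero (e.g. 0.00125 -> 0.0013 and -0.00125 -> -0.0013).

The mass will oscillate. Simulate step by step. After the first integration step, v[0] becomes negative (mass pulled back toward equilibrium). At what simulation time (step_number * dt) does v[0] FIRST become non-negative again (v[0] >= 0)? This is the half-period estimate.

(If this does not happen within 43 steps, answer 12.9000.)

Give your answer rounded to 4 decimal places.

Step 0: x=[9.8000] v=[0.0000]
Step 1: x=[9.0125] v=[-2.6250]
Step 2: x=[7.7476] v=[-4.2164]
Step 3: x=[6.5033] v=[-4.1476]
Step 4: x=[5.7696] v=[-2.4457]
Step 5: x=[5.8354] v=[0.2192]
First v>=0 after going negative at step 5, time=1.5000

Answer: 1.5000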